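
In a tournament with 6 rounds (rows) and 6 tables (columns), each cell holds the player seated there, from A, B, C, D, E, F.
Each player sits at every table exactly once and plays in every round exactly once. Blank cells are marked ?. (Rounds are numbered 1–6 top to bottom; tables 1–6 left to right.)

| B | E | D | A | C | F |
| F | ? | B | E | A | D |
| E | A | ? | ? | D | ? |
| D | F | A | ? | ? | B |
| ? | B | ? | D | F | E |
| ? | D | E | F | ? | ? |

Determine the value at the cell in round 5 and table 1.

Round 2, table 2: round 2 has {A, B, D, E, F} and table 2 has {A, B, D, E, F}, leaving only C.
Round 3, table 6: round 3 has {A, D, E} and table 6 has {B, D, E, F}, leaving only C.
Round 3, table 3: round 3 has {A, C, D, E} and table 3 has {A, B, D, E}, leaving only F.
Round 3, table 4: round 3 has {A, C, D, E, F} and table 4 has {A, D, E, F}, leaving only B.
Round 4, table 4: round 4 has {A, B, D, F} and table 4 has {A, B, D, E, F}, leaving only C.
Round 4, table 5: round 4 has {A, B, C, D, F} and table 5 has {A, C, D, F}, leaving only E.
Round 5, table 3: round 5 has {B, D, E, F} and table 3 has {A, B, D, E, F}, leaving only C.
Round 5 already has {B, C, D, E, F} and table 1 already has {B, D, E, F}, so round 5, table 1 must be A.

A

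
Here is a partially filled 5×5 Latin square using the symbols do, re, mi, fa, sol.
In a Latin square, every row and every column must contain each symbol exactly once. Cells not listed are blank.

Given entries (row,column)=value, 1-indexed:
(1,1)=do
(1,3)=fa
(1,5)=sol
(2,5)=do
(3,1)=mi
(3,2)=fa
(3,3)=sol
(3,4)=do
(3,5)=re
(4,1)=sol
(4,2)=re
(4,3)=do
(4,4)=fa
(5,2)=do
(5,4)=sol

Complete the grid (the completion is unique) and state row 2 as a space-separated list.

Row 1, column 2: row 1 has {do, fa, sol} and column 2 has {do, re, fa}, leaving only mi.
Row 2, column 2: row 2 has {do} and column 2 has {do, re, mi, fa}, leaving only sol.
Row 1, column 4: row 1 has {do, mi, fa, sol} and column 4 has {do, fa, sol}, leaving only re.
Row 2, column 4: row 2 has {do, sol} and column 4 has {do, re, fa, sol}, leaving only mi.
Row 2, column 3: row 2 has {do, mi, sol} and column 3 has {do, fa, sol}, leaving only re.
Row 2, column 1: row 2 has {do, re, mi, sol} and column 1 has {do, mi, sol}, leaving only fa.
So row 2 reads: fa sol re mi do.

fa sol re mi do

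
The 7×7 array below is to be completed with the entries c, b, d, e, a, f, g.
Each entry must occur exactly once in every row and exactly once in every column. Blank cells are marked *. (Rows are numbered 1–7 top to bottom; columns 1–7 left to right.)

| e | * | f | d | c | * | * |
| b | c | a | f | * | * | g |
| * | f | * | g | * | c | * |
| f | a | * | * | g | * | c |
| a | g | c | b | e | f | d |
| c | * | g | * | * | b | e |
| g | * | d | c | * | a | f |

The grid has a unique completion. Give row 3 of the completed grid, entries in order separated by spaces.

d f e g a c b

Row 3, column 1: row 3 has {c, f, g} and column 1 has {c, b, e, a, f, g}, leaving only d.
Row 1, column 2: row 1 has {c, d, e, f} and column 2 has {c, a, f, g}, leaving only b.
Row 1, column 6: row 1 has {c, b, d, e, f} and column 6 has {c, b, a, f}, leaving only g.
Row 1, column 7: row 1 has {c, b, d, e, f, g} and column 7 has {c, d, e, f, g}, leaving only a.
Row 3, column 7: row 3 has {c, d, f, g} and column 7 has {c, d, e, a, f, g}, leaving only b.
Row 3, column 3: row 3 has {c, b, d, f, g} and column 3 has {c, d, a, f, g}, leaving only e.
Row 3, column 5: row 3 has {c, b, d, e, f, g} and column 5 has {c, e, g}, leaving only a.
So row 3 reads: d f e g a c b.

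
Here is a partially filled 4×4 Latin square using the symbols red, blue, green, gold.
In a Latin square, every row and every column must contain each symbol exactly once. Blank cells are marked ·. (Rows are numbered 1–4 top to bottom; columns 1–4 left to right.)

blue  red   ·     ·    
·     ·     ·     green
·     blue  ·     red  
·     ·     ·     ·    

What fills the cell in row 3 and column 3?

gold

Row 1, column 4: row 1 has {red, blue} and column 4 has {red, green}, leaving only gold.
Row 1, column 3: row 1 has {red, blue, gold} and column 3 has {}, leaving only green.
Row 3 already has {red, blue} and column 3 already has {green}, so row 3, column 3 must be gold.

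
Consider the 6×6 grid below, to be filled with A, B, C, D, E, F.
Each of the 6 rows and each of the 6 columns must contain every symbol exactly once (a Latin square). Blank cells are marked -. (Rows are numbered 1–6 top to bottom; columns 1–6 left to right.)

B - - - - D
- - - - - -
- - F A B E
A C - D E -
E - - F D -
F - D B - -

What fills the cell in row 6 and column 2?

E

Row 3, column 2: row 3 has {A, B, E, F} and column 2 has {C}, leaving only D.
Row 3, column 1: row 3 has {A, B, D, E, F} and column 1 has {A, B, E, F}, leaving only C.
Row 2, column 1: row 2 has {} and column 1 has {A, B, C, E, F}, leaving only D.
Row 4, column 3: row 4 has {A, C, D, E} and column 3 has {D, F}, leaving only B.
Row 4, column 6: row 4 has {A, B, C, D, E} and column 6 has {D, E}, leaving only F.
Row 6, column 2 is narrowed to {A, E}.
If it were A, then row 6, column 6 would be left with no valid symbol.
So row 6, column 2 must be E.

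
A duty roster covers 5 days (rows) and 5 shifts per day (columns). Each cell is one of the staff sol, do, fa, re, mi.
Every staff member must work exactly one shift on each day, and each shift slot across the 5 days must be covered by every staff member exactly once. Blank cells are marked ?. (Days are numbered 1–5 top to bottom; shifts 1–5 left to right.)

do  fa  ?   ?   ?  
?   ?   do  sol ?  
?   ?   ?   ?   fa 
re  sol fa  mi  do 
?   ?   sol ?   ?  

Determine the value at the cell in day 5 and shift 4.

fa

Day 1, shift 4: day 1 has {do, fa} and shift 4 has {sol, mi}, leaving only re.
Day 1, shift 3: day 1 has {do, fa, re} and shift 3 has {sol, do, fa}, leaving only mi.
Day 1, shift 5: day 1 has {do, fa, re, mi} and shift 5 has {do, fa}, leaving only sol.
Day 3, shift 3: day 3 has {fa} and shift 3 has {sol, do, fa, mi}, leaving only re.
Day 3, shift 4: day 3 has {fa, re} and shift 4 has {sol, re, mi}, leaving only do.
Day 5 already has {sol} and shift 4 already has {sol, do, re, mi}, so day 5, shift 4 must be fa.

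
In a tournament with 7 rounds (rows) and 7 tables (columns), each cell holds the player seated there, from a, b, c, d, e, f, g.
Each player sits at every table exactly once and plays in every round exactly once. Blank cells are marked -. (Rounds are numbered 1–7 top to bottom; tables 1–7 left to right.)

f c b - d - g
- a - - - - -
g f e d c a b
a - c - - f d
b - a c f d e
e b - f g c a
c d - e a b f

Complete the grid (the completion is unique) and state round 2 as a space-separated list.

d a f b e g c

Round 2, table 1: round 2 has {a} and table 1 has {a, b, c, e, f, g}, leaving only d.
Round 2, table 7: round 2 has {a, d} and table 7 has {a, b, d, e, f, g}, leaving only c.
Round 1, table 4: round 1 has {b, c, d, f, g} and table 4 has {c, d, e, f}, leaving only a.
Round 1, table 6: round 1 has {a, b, c, d, f, g} and table 6 has {a, b, c, d, f}, leaving only e.
Round 2, table 6: round 2 has {a, c, d} and table 6 has {a, b, c, d, e, f}, leaving only g.
Round 2, table 3: round 2 has {a, c, d, g} and table 3 has {a, b, c, e}, leaving only f.
Round 2, table 4: round 2 has {a, c, d, f, g} and table 4 has {a, c, d, e, f}, leaving only b.
Round 2, table 5: round 2 has {a, b, c, d, f, g} and table 5 has {a, c, d, f, g}, leaving only e.
So round 2 reads: d a f b e g c.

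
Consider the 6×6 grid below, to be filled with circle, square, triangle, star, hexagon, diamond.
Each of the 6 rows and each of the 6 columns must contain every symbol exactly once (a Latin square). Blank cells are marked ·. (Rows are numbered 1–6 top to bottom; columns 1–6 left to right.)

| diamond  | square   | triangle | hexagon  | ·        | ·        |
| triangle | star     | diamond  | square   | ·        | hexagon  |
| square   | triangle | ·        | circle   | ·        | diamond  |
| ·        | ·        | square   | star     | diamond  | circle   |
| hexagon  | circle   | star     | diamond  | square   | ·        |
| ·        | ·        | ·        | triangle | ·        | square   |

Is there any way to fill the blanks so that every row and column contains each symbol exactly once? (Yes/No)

Row 4, column 1: row 4 together with column 1 already contain {circle, square, triangle, star, hexagon, diamond} — every symbol — so nothing can go there. The grid has no valid completion.

No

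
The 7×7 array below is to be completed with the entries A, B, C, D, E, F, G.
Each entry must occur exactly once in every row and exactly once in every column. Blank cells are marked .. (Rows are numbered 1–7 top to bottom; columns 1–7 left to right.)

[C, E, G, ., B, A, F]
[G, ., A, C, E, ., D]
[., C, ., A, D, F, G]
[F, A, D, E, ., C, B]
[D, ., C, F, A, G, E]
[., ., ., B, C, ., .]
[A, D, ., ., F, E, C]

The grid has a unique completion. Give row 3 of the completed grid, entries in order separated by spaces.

B C E A D F G

Row 1, column 4: row 1 has {A, B, C, E, F, G} and column 4 has {A, B, C, E, F}, leaving only D.
Row 2, column 6: row 2 has {A, C, D, E, G} and column 6 has {A, C, E, F, G}, leaving only B.
Row 2, column 2: row 2 has {A, B, C, D, E, G} and column 2 has {A, C, D, E}, leaving only F.
Row 4, column 5: row 4 has {A, B, C, D, E, F} and column 5 has {A, B, C, D, E, F}, leaving only G.
Row 5, column 2: row 5 has {A, C, D, E, F, G} and column 2 has {A, C, D, E, F}, leaving only B.
Row 6, column 1: row 6 has {B, C} and column 1 has {A, C, D, F, G}, leaving only E.
Row 3, column 1: row 3 has {A, C, D, F, G} and column 1 has {A, C, D, E, F, G}, leaving only B.
Row 3, column 3: row 3 has {A, B, C, D, F, G} and column 3 has {A, C, D, G}, leaving only E.
So row 3 reads: B C E A D F G.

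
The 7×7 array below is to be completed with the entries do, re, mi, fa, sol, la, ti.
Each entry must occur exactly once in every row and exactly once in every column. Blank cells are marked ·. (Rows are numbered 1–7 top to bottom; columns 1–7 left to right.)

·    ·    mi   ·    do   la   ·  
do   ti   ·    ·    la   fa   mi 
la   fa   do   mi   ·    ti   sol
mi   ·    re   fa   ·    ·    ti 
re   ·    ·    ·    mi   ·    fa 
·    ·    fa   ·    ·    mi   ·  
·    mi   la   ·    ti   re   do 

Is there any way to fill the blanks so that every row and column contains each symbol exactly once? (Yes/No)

No

Row 1, column 7: row 1 has {do, mi, la} and column 7 has {do, mi, fa, sol, ti}, so it must be re.
Row 1, column 2: row 1 has {do, re, mi, la} and column 2 has {mi, fa, ti}, so it must be sol.
Row 1, column 4: row 1 has {do, re, mi, sol, la} and column 4 has {mi, fa}, so it must be ti.
Row 1, column 1: row 1 has {do, re, mi, sol, la, ti} and column 1 has {do, re, mi, la}, so it must be fa.
Row 2, column 3: row 2 has {do, mi, fa, la, ti} and column 3 has {do, re, mi, fa, la}, so it must be sol.
Row 2, column 4: row 2 has {do, mi, fa, sol, la, ti} and column 4 has {mi, fa, ti}, so it must be re.
Row 3, column 5: row 3 has {do, mi, fa, sol, la, ti} and column 5 has {do, mi, la, ti}, so it must be re.
Row 4, column 5: row 4 has {re, mi, fa, ti} and column 5 has {do, re, mi, la, ti}, so it must be sol.
Now row 6, column 5: row 6 together with column 5 already contain {do, re, mi, fa, sol, la, ti} — every symbol — so nothing can go there. The grid has no valid completion.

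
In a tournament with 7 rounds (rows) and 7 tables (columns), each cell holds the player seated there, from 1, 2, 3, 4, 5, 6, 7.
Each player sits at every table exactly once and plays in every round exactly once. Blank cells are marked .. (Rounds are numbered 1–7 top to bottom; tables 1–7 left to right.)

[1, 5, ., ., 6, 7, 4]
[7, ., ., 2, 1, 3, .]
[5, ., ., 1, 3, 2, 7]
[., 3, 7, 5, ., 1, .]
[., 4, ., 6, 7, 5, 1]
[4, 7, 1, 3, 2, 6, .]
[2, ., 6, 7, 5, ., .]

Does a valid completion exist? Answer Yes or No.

Round 1, table 4: round 1 together with table 4 already contain {1, 2, 3, 4, 5, 6, 7} — every symbol — so nothing can go there. The grid has no valid completion.

No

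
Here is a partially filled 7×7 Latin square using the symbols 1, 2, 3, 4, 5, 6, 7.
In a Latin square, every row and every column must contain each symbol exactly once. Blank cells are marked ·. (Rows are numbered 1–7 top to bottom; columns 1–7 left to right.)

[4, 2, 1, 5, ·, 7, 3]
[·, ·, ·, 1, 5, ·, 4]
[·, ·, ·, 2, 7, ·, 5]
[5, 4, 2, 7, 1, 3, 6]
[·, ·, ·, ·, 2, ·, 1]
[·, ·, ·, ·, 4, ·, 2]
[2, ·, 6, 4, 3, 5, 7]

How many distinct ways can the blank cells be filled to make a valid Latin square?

14

Row 1, column 5: eliminating its row and column leaves {6}.
Row 2, column 1: eliminating its row and column leaves {3, 6, 7}.
Row 2, column 2: eliminating its row and column leaves {3, 6, 7}.
Row 2, column 3: eliminating its row and column leaves {3, 7}.
Row 2, column 6: eliminating its row and column leaves {2, 6}.
Row 3, column 1: eliminating its row and column leaves {1, 3, 6}.
Row 3, column 2: eliminating its row and column leaves {1, 3, 6}.
Row 3, column 3: eliminating its row and column leaves {3, 4}.
Row 3, column 6: eliminating its row and column leaves {1, 4, 6}.
Row 5, column 1: eliminating its row and column leaves {3, 6, 7}.
Row 5, column 2: eliminating its row and column leaves {3, 5, 6, 7}.
Row 5, column 3: eliminating its row and column leaves {3, 4, 5, 7}.
Row 5, column 4: eliminating its row and column leaves {3, 6}.
Row 5, column 6: eliminating its row and column leaves {4, 6}.
Row 6, column 1: eliminating its row and column leaves {1, 3, 6, 7}.
Row 6, column 2: eliminating its row and column leaves {1, 3, 5, 6, 7}.
Row 6, column 3: eliminating its row and column leaves {3, 5, 7}.
Row 6, column 4: eliminating its row and column leaves {3, 6}.
Row 6, column 6: eliminating its row and column leaves {1, 6}.
Row 7, column 2: eliminating its row and column leaves {1}.
Enumerating the assignments across these blanks that avoid any row or column repeat gives 14 completions.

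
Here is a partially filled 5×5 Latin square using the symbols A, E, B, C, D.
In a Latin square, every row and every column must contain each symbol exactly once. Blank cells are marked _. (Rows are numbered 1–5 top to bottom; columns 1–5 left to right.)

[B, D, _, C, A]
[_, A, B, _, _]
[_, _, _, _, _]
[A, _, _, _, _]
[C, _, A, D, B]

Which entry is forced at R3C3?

Row 1, column 3: row 1 has {A, B, C, D} and column 3 has {A, B}, leaving only E.
Row 2, column 4: row 2 has {A, B} and column 4 has {C, D}, leaving only E.
Row 2, column 1: row 2 has {A, E, B} and column 1 has {A, B, C}, leaving only D.
Row 2, column 5: row 2 has {A, E, B, D} and column 5 has {A, B}, leaving only C.
Row 3, column 1: row 3 has {} and column 1 has {A, B, C, D}, leaving only E.
Row 3, column 5: row 3 has {E} and column 5 has {A, B, C}, leaving only D.
Row 3 already has {E, D} and column 3 already has {A, E, B}, so row 3, column 3 must be C.

C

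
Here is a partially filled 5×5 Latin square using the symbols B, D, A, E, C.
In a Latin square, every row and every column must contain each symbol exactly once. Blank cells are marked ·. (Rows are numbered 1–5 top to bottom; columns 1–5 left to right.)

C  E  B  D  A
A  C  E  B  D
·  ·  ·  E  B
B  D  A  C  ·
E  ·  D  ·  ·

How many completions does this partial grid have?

1

Row 3, column 1: eliminating its row and column leaves {D}.
Row 3, column 2: eliminating its row and column leaves {A}.
Row 3, column 3: eliminating its row and column leaves {C}.
Row 4, column 5: eliminating its row and column leaves {E}.
Row 5, column 2: eliminating its row and column leaves {B, A}.
Row 5, column 4: eliminating its row and column leaves {A}.
Row 5, column 5: eliminating its row and column leaves {C}.
Only one assignment across all blanks avoids any row or column repeat, giving 1 completion.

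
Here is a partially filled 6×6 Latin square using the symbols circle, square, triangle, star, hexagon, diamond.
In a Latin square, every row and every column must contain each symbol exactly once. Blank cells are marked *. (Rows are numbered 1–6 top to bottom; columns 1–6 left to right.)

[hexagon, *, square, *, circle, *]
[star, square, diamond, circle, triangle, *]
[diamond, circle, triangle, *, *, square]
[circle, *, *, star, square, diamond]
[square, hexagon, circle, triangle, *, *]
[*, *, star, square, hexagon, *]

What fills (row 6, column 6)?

circle

Row 1, column 4: row 1 has {circle, square, hexagon} and column 4 has {circle, square, triangle, star}, leaving only diamond.
Row 2, column 6: row 2 has {circle, square, triangle, star, diamond} and column 6 has {square, diamond}, leaving only hexagon.
Row 3, column 4: row 3 has {circle, square, triangle, diamond} and column 4 has {circle, square, triangle, star, diamond}, leaving only hexagon.
Row 3, column 5: row 3 has {circle, square, triangle, hexagon, diamond} and column 5 has {circle, square, triangle, hexagon}, leaving only star.
Row 4, column 2: row 4 has {circle, square, star, diamond} and column 2 has {circle, square, hexagon}, leaving only triangle.
Row 1, column 2: row 1 has {circle, square, hexagon, diamond} and column 2 has {circle, square, triangle, hexagon}, leaving only star.
Row 1, column 6: row 1 has {circle, square, star, hexagon, diamond} and column 6 has {square, hexagon, diamond}, leaving only triangle.
Row 6 already has {square, star, hexagon} and column 6 already has {square, triangle, hexagon, diamond}, so row 6, column 6 must be circle.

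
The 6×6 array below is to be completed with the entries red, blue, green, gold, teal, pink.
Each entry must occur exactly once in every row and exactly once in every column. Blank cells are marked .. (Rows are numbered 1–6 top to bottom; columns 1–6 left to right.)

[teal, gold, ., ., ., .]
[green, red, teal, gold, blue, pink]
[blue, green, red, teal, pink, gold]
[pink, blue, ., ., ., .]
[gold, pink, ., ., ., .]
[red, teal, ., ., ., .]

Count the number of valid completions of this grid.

14

Row 1, column 3: eliminating its row and column leaves {blue, green, pink}.
Row 1, column 4: eliminating its row and column leaves {red, blue, green, pink}.
Row 1, column 5: eliminating its row and column leaves {red, green}.
Row 1, column 6: eliminating its row and column leaves {red, blue, green}.
Row 4, column 3: eliminating its row and column leaves {green, gold}.
Row 4, column 4: eliminating its row and column leaves {red, green}.
Row 4, column 5: eliminating its row and column leaves {red, green, gold, teal}.
Row 4, column 6: eliminating its row and column leaves {red, green, teal}.
Row 5, column 3: eliminating its row and column leaves {blue, green}.
Row 5, column 4: eliminating its row and column leaves {red, blue, green}.
Row 5, column 5: eliminating its row and column leaves {red, green, teal}.
Row 5, column 6: eliminating its row and column leaves {red, blue, green, teal}.
Row 6, column 3: eliminating its row and column leaves {blue, green, gold, pink}.
Row 6, column 4: eliminating its row and column leaves {blue, green, pink}.
Row 6, column 5: eliminating its row and column leaves {green, gold}.
Row 6, column 6: eliminating its row and column leaves {blue, green}.
Enumerating the assignments across these blanks that avoid any row or column repeat gives 14 completions.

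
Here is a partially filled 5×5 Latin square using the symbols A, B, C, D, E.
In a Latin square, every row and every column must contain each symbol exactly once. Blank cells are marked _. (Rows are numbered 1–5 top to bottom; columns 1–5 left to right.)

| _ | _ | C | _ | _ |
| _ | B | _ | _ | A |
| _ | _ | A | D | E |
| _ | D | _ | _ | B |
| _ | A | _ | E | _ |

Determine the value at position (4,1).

C

Row 1, column 2: row 1 has {C} and column 2 has {A, B, D}, leaving only E.
Row 1, column 5: row 1 has {C, E} and column 5 has {A, B, E}, leaving only D.
Row 2, column 4: row 2 has {A, B} and column 4 has {D, E}, leaving only C.
Row 3, column 2: row 3 has {A, D, E} and column 2 has {A, B, D, E}, leaving only C.
Row 3, column 1: row 3 has {A, C, D, E} and column 1 has {}, leaving only B.
Row 1, column 1: row 1 has {C, D, E} and column 1 has {B}, leaving only A.
Row 1, column 4: row 1 has {A, C, D, E} and column 4 has {C, D, E}, leaving only B.
Row 4, column 3: row 4 has {B, D} and column 3 has {A, C}, leaving only E.
Row 4 already has {B, D, E} and column 1 already has {A, B}, so row 4, column 1 must be C.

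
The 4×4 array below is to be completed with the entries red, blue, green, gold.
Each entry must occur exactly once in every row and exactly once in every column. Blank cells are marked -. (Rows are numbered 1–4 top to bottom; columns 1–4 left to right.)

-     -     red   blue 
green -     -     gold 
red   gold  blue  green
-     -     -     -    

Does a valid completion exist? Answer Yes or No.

Row 2, column 3: row 2 together with column 3 already contain {red, blue, green, gold} — every symbol — so nothing can go there. The grid has no valid completion.

No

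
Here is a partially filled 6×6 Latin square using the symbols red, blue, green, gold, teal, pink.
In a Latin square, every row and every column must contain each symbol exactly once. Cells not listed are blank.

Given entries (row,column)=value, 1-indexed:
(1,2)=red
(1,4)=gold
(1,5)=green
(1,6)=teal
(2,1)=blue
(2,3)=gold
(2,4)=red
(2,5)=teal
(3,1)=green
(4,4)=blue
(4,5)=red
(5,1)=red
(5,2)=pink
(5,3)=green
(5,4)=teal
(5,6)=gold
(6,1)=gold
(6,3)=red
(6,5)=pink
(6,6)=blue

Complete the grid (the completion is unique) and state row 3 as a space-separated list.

Row 3, column 4: row 3 has {green} and column 4 has {red, blue, gold, teal}, leaving only pink.
Row 3, column 6: row 3 has {green, pink} and column 6 has {blue, gold, teal}, leaving only red.
Row 1, column 1: row 1 has {red, green, gold, teal} and column 1 has {red, blue, green, gold}, leaving only pink.
Row 1, column 3: row 1 has {red, green, gold, teal, pink} and column 3 has {red, green, gold}, leaving only blue.
Row 3, column 3: row 3 has {red, green, pink} and column 3 has {red, blue, green, gold}, leaving only teal.
Row 2, column 2: row 2 has {red, blue, gold, teal} and column 2 has {red, pink}, leaving only green.
Row 2, column 6: row 2 has {red, blue, green, gold, teal} and column 6 has {red, blue, gold, teal}, leaving only pink.
Row 4, column 1: row 4 has {red, blue} and column 1 has {red, blue, green, gold, pink}, leaving only teal.
Row 4, column 2: row 4 has {red, blue, teal} and column 2 has {red, green, pink}, leaving only gold.
Row 3, column 2: row 3 has {red, green, teal, pink} and column 2 has {red, green, gold, pink}, leaving only blue.
Row 3, column 5: row 3 has {red, blue, green, teal, pink} and column 5 has {red, green, teal, pink}, leaving only gold.
So row 3 reads: green blue teal pink gold red.

green blue teal pink gold red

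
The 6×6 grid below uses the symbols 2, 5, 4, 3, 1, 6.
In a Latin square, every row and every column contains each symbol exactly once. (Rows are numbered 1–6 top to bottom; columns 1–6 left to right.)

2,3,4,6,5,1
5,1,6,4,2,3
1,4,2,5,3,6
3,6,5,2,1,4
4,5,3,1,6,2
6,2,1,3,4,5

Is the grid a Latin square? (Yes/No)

Each row is a permutation of the 6 symbols, and so is each column.

Yes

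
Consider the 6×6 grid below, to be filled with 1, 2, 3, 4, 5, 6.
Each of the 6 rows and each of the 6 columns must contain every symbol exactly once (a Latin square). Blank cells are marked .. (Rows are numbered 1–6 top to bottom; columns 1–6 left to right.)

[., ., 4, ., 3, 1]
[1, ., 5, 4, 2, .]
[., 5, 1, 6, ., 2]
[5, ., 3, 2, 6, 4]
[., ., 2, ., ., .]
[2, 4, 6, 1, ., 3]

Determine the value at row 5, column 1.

Row 1, column 1: row 1 has {1, 3, 4} and column 1 has {1, 2, 5}, leaving only 6.
Row 1, column 2: row 1 has {1, 3, 4, 6} and column 2 has {4, 5}, leaving only 2.
Row 1, column 4: row 1 has {1, 2, 3, 4, 6} and column 4 has {1, 2, 4, 6}, leaving only 5.
Row 2, column 6: row 2 has {1, 2, 4, 5} and column 6 has {1, 2, 3, 4}, leaving only 6.
Row 2, column 2: row 2 has {1, 2, 4, 5, 6} and column 2 has {2, 4, 5}, leaving only 3.
Row 3, column 5: row 3 has {1, 2, 5, 6} and column 5 has {2, 3, 6}, leaving only 4.
Row 3, column 1: row 3 has {1, 2, 4, 5, 6} and column 1 has {1, 2, 5, 6}, leaving only 3.
Row 5 already has {2} and column 1 already has {1, 2, 3, 5, 6}, so row 5, column 1 must be 4.

4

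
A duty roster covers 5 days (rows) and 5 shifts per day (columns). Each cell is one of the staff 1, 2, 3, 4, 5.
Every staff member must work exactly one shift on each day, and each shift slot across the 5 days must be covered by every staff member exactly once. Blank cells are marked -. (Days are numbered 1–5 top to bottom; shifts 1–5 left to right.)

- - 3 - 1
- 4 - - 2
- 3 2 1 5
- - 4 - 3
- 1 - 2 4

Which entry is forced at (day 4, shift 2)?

Day 3, shift 1: day 3 has {1, 2, 3, 5} and shift 1 has {}, leaving only 4.
Day 4, shift 4: day 4 has {3, 4} and shift 4 has {1, 2}, leaving only 5.
Day 4 already has {3, 4, 5} and shift 2 already has {1, 3, 4}, so day 4, shift 2 must be 2.

2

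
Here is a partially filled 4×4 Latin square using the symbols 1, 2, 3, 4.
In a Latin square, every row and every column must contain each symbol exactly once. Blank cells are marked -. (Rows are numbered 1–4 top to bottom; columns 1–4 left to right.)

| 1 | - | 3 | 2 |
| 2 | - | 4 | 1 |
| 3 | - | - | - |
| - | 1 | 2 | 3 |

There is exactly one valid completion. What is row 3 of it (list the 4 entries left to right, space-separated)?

Row 3, column 3: row 3 has {3} and column 3 has {2, 3, 4}, leaving only 1.
Row 3, column 4: row 3 has {1, 3} and column 4 has {1, 2, 3}, leaving only 4.
Row 3, column 2: row 3 has {1, 3, 4} and column 2 has {1}, leaving only 2.
So row 3 reads: 3 2 1 4.

3 2 1 4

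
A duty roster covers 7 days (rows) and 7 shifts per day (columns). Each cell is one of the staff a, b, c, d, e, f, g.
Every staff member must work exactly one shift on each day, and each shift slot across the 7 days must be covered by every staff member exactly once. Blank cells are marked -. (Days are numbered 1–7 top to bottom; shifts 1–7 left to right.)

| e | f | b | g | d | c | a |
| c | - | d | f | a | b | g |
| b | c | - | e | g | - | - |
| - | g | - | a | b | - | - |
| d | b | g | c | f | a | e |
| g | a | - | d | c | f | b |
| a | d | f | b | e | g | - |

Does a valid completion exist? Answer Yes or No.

Yes

No day or shift among the givens repeats a symbol, and propagating forced cells runs into no contradiction.
One valid completion exists (for instance, e f b g d c a / c e d f a b g / b c a e g d f / f g c a b e d / d b g c f a e / g a e d c f b / a d f b e g c).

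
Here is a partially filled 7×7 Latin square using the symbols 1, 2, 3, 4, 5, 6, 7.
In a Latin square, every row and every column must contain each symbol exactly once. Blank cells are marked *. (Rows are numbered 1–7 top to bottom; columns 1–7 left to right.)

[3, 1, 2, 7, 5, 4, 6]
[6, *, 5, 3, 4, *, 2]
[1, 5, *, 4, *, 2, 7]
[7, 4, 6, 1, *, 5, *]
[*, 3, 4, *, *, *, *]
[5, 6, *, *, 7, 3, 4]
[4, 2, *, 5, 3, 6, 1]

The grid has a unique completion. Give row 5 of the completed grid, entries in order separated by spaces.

Row 5, column 1: row 5 has {3, 4} and column 1 has {1, 3, 4, 5, 6, 7}, leaving only 2.
Row 5, column 4: row 5 has {2, 3, 4} and column 4 has {1, 3, 4, 5, 7}, leaving only 6.
Row 5, column 5: row 5 has {2, 3, 4, 6} and column 5 has {3, 4, 5, 7}, leaving only 1.
Row 5, column 6: row 5 has {1, 2, 3, 4, 6} and column 6 has {2, 3, 4, 5, 6}, leaving only 7.
Row 5, column 7: row 5 has {1, 2, 3, 4, 6, 7} and column 7 has {1, 2, 4, 6, 7}, leaving only 5.
So row 5 reads: 2 3 4 6 1 7 5.

2 3 4 6 1 7 5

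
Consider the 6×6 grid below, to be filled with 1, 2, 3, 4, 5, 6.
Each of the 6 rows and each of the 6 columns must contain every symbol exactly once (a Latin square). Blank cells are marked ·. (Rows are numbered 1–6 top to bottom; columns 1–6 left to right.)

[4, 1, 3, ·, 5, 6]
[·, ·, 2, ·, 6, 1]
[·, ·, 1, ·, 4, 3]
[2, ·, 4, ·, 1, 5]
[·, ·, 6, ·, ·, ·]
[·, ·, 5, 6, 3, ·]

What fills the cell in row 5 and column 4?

Row 1, column 4: row 1 has {1, 3, 4, 5, 6} and column 4 has {6}, leaving only 2.
Row 3, column 4: row 3 has {1, 3, 4} and column 4 has {2, 6}, leaving only 5.
Row 3, column 1: row 3 has {1, 3, 4, 5} and column 1 has {2, 4}, leaving only 6.
Row 3, column 2: row 3 has {1, 3, 4, 5, 6} and column 2 has {1}, leaving only 2.
Row 4, column 4: row 4 has {1, 2, 4, 5} and column 4 has {2, 5, 6}, leaving only 3.
Row 2, column 4: row 2 has {1, 2, 6} and column 4 has {2, 3, 5, 6}, leaving only 4.
Row 5 already has {6} and column 4 already has {2, 3, 4, 5, 6}, so row 5, column 4 must be 1.

1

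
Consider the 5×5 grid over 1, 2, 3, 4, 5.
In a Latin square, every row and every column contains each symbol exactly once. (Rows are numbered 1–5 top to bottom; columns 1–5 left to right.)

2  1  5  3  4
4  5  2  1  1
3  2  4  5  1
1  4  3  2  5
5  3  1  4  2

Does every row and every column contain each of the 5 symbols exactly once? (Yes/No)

No

Column 5 contains 1 twice (at rows 2 and 3), so it is not a permutation.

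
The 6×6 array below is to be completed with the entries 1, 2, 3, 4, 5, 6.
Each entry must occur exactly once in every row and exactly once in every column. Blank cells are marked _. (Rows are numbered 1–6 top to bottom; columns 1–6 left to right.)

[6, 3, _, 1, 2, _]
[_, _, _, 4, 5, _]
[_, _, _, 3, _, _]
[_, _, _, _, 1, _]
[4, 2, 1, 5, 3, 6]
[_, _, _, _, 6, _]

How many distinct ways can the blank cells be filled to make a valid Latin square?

34

Row 1, column 3: eliminating its row and column leaves {4, 5}.
Row 1, column 6: eliminating its row and column leaves {4, 5}.
Row 2, column 1: eliminating its row and column leaves {1, 2, 3}.
Row 2, column 2: eliminating its row and column leaves {1, 6}.
Row 2, column 3: eliminating its row and column leaves {2, 3, 6}.
Row 2, column 6: eliminating its row and column leaves {1, 2, 3}.
Row 3, column 1: eliminating its row and column leaves {1, 2, 5}.
Row 3, column 2: eliminating its row and column leaves {1, 4, 5, 6}.
Row 3, column 3: eliminating its row and column leaves {2, 4, 5, 6}.
Row 3, column 5: eliminating its row and column leaves {4}.
Row 3, column 6: eliminating its row and column leaves {1, 2, 4, 5}.
Row 4, column 1: eliminating its row and column leaves {2, 3, 5}.
Row 4, column 2: eliminating its row and column leaves {4, 5, 6}.
Row 4, column 3: eliminating its row and column leaves {2, 3, 4, 5, 6}.
Row 4, column 4: eliminating its row and column leaves {2, 6}.
Row 4, column 6: eliminating its row and column leaves {2, 3, 4, 5}.
Row 6, column 1: eliminating its row and column leaves {1, 2, 3, 5}.
Row 6, column 2: eliminating its row and column leaves {1, 4, 5}.
Row 6, column 3: eliminating its row and column leaves {2, 3, 4, 5}.
Row 6, column 4: eliminating its row and column leaves {2}.
Row 6, column 6: eliminating its row and column leaves {1, 2, 3, 4, 5}.
Enumerating the assignments across these blanks that avoid any row or column repeat gives 34 completions.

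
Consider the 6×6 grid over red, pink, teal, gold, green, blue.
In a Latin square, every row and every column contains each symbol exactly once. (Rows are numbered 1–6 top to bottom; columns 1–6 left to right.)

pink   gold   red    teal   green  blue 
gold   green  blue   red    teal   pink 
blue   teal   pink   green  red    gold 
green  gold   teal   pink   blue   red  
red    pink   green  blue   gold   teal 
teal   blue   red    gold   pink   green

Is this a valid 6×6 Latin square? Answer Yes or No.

No

Every row is a permutation, but column 2 contains gold twice (at rows 1 and 4).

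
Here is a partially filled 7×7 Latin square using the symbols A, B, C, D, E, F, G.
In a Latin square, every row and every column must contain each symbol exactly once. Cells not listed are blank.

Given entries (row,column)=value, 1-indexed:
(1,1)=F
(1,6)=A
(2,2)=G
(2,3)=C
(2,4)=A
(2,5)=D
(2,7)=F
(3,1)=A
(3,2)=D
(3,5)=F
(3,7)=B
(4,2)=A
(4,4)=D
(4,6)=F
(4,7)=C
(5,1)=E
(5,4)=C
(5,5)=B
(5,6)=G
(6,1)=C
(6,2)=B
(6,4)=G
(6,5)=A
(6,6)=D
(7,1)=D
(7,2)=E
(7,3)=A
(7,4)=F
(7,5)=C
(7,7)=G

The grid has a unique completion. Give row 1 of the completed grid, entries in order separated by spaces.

Row 1, column 2: row 1 has {A, F} and column 2 has {A, B, D, E, G}, leaving only C.
Row 2, column 1: row 2 has {A, C, D, F, G} and column 1 has {A, C, D, E, F}, leaving only B.
Row 2, column 6: row 2 has {A, B, C, D, F, G} and column 6 has {A, D, F, G}, leaving only E.
Row 3, column 4: row 3 has {A, B, D, F} and column 4 has {A, C, D, F, G}, leaving only E.
Row 1, column 4: row 1 has {A, C, F} and column 4 has {A, C, D, E, F, G}, leaving only B.
Row 3, column 3: row 3 has {A, B, D, E, F} and column 3 has {A, C}, leaving only G.
Row 3, column 6: row 3 has {A, B, D, E, F, G} and column 6 has {A, D, E, F, G}, leaving only C.
Row 4, column 1: row 4 has {A, C, D, F} and column 1 has {A, B, C, D, E, F}, leaving only G.
Row 4, column 5: row 4 has {A, C, D, F, G} and column 5 has {A, B, C, D, F}, leaving only E.
Row 1, column 5: row 1 has {A, B, C, F} and column 5 has {A, B, C, D, E, F}, leaving only G.
Row 4, column 3: row 4 has {A, C, D, E, F, G} and column 3 has {A, C, G}, leaving only B.
Row 5, column 2: row 5 has {B, C, E, G} and column 2 has {A, B, C, D, E, G}, leaving only F.
Row 5, column 3: row 5 has {B, C, E, F, G} and column 3 has {A, B, C, G}, leaving only D.
Row 1, column 3: row 1 has {A, B, C, F, G} and column 3 has {A, B, C, D, G}, leaving only E.
Row 1, column 7: row 1 has {A, B, C, E, F, G} and column 7 has {B, C, F, G}, leaving only D.
So row 1 reads: F C E B G A D.

F C E B G A D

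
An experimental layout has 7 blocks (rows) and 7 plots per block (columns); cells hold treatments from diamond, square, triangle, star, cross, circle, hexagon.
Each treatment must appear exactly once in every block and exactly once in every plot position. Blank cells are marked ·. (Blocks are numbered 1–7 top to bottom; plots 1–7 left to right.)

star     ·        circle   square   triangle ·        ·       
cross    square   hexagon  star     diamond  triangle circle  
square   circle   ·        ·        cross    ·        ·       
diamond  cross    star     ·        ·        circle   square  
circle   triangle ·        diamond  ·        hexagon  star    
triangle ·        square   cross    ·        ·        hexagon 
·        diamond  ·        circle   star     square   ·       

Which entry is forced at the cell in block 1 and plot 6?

cross

Block 1, plot 2: block 1 has {square, triangle, star, circle} and plot 2 has {diamond, square, triangle, cross, circle}, leaving only hexagon.
Block 4, plot 5: block 4 has {diamond, square, star, cross, circle} and plot 5 has {diamond, triangle, star, cross}, leaving only hexagon.
Block 4, plot 4: block 4 has {diamond, square, star, cross, circle, hexagon} and plot 4 has {diamond, square, star, cross, circle}, leaving only triangle.
Block 3, plot 4: block 3 has {square, cross, circle} and plot 4 has {diamond, square, triangle, star, cross, circle}, leaving only hexagon.
Block 5, plot 3: block 5 has {diamond, triangle, star, circle, hexagon} and plot 3 has {square, star, circle, hexagon}, leaving only cross.
Block 5, plot 5: block 5 has {diamond, triangle, star, cross, circle, hexagon} and plot 5 has {diamond, triangle, star, cross, hexagon}, leaving only square.
Block 6, plot 2: block 6 has {square, triangle, cross, hexagon} and plot 2 has {diamond, square, triangle, cross, circle, hexagon}, leaving only star.
Block 6, plot 5: block 6 has {square, triangle, star, cross, hexagon} and plot 5 has {diamond, square, triangle, star, cross, hexagon}, leaving only circle.
Block 6, plot 6: block 6 has {square, triangle, star, cross, circle, hexagon} and plot 6 has {square, triangle, circle, hexagon}, leaving only diamond.
Block 1 already has {square, triangle, star, circle, hexagon} and plot 6 already has {diamond, square, triangle, circle, hexagon}, so block 1, plot 6 must be cross.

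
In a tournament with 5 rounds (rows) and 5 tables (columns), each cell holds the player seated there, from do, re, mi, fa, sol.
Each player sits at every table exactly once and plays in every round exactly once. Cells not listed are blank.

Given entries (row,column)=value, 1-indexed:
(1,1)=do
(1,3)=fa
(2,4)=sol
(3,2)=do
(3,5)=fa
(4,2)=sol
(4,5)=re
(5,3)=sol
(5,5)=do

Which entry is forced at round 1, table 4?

Round 2, table 5: round 2 has {sol} and table 5 has {do, re, fa}, leaving only mi.
Round 1, table 5: round 1 has {do, fa} and table 5 has {do, re, mi, fa}, leaving only sol.
Round 1, table 4 is narrowed to {re, mi}.
If it were mi, then round 4, table 3 would be left with no valid symbol.
So round 1, table 4 must be re.

re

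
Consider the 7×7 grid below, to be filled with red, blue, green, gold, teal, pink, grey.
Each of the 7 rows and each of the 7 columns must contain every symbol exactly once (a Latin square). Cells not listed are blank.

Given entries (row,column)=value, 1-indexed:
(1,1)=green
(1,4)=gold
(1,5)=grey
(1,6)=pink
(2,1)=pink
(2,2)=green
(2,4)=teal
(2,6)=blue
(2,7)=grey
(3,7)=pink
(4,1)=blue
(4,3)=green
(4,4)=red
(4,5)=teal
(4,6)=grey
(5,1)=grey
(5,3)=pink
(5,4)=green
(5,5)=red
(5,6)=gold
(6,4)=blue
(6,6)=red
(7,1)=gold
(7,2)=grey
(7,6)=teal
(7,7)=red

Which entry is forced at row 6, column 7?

green

Row 2, column 5: row 2 has {blue, green, teal, pink, grey} and column 5 has {red, teal, grey}, leaving only gold.
Row 2, column 3: row 2 has {blue, green, gold, teal, pink, grey} and column 3 has {green, pink}, leaving only red.
Row 3, column 4: row 3 has {pink} and column 4 has {red, blue, green, gold, teal}, leaving only grey.
Row 3, column 6: row 3 has {pink, grey} and column 6 has {red, blue, gold, teal, pink, grey}, leaving only green.
Row 3, column 5: row 3 has {green, pink, grey} and column 5 has {red, gold, teal, grey}, leaving only blue.
Row 4, column 7: row 4 has {red, blue, green, teal, grey} and column 7 has {red, pink, grey}, leaving only gold.
Row 4, column 2: row 4 has {red, blue, green, gold, teal, grey} and column 2 has {green, grey}, leaving only pink.
Row 6, column 1: row 6 has {red, blue} and column 1 has {blue, green, gold, pink, grey}, leaving only teal.
Row 6 already has {red, blue, teal} and column 7 already has {red, gold, pink, grey}, so row 6, column 7 must be green.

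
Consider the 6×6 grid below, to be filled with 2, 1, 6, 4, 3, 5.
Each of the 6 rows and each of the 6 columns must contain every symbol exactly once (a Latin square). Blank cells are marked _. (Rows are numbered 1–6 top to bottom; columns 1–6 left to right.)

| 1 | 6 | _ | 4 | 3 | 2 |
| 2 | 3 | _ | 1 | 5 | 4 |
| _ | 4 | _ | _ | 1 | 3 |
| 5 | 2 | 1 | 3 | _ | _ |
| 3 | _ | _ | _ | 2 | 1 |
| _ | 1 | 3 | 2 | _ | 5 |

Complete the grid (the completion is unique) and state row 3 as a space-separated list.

6 4 2 5 1 3

Row 3, column 1: row 3 has {1, 4, 3} and column 1 has {2, 1, 3, 5}, leaving only 6.
Row 3, column 4: row 3 has {1, 6, 4, 3} and column 4 has {2, 1, 4, 3}, leaving only 5.
Row 3, column 3: row 3 has {1, 6, 4, 3, 5} and column 3 has {1, 3}, leaving only 2.
So row 3 reads: 6 4 2 5 1 3.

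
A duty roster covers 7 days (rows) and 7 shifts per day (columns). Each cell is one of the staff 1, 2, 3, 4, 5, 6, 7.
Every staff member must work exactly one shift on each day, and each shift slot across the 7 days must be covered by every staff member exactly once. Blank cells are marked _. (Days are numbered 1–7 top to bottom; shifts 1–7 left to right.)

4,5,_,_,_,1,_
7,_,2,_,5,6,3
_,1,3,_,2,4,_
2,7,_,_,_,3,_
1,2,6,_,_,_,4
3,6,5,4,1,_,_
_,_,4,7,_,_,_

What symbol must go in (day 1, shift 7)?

Day 1, shift 3: day 1 has {1, 4, 5} and shift 3 has {2, 3, 4, 5, 6}, leaving only 7.
Day 2, shift 2: day 2 has {2, 3, 5, 6, 7} and shift 2 has {1, 2, 5, 6, 7}, leaving only 4.
Day 2, shift 4: day 2 has {2, 3, 4, 5, 6, 7} and shift 4 has {4, 7}, leaving only 1.
Day 4, shift 3: day 4 has {2, 3, 7} and shift 3 has {2, 3, 4, 5, 6, 7}, leaving only 1.
Day 7, shift 2: day 7 has {4, 7} and shift 2 has {1, 2, 4, 5, 6, 7}, leaving only 3.
Day 7, shift 5: day 7 has {3, 4, 7} and shift 5 has {1, 2, 5}, leaving only 6.
Day 1, shift 5: day 1 has {1, 4, 5, 7} and shift 5 has {1, 2, 5, 6}, leaving only 3.
Day 4, shift 5: day 4 has {1, 2, 3, 7} and shift 5 has {1, 2, 3, 5, 6}, leaving only 4.
Day 5, shift 5: day 5 has {1, 2, 4, 6} and shift 5 has {1, 2, 3, 4, 5, 6}, leaving only 7.
Day 5, shift 6: day 5 has {1, 2, 4, 6, 7} and shift 6 has {1, 3, 4, 6}, leaving only 5.
Day 5, shift 4: day 5 has {1, 2, 4, 5, 6, 7} and shift 4 has {1, 4, 7}, leaving only 3.
Day 7, shift 1: day 7 has {3, 4, 6, 7} and shift 1 has {1, 2, 3, 4, 7}, leaving only 5.
Day 3, shift 1: day 3 has {1, 2, 3, 4} and shift 1 has {1, 2, 3, 4, 5, 7}, leaving only 6.
Day 3, shift 4: day 3 has {1, 2, 3, 4, 6} and shift 4 has {1, 3, 4, 7}, leaving only 5.
Day 3, shift 7: day 3 has {1, 2, 3, 4, 5, 6} and shift 7 has {3, 4}, leaving only 7.
Day 4, shift 4: day 4 has {1, 2, 3, 4, 7} and shift 4 has {1, 3, 4, 5, 7}, leaving only 6.
Day 1, shift 4: day 1 has {1, 3, 4, 5, 7} and shift 4 has {1, 3, 4, 5, 6, 7}, leaving only 2.
Day 1 already has {1, 2, 3, 4, 5, 7} and shift 7 already has {3, 4, 7}, so day 1, shift 7 must be 6.

6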